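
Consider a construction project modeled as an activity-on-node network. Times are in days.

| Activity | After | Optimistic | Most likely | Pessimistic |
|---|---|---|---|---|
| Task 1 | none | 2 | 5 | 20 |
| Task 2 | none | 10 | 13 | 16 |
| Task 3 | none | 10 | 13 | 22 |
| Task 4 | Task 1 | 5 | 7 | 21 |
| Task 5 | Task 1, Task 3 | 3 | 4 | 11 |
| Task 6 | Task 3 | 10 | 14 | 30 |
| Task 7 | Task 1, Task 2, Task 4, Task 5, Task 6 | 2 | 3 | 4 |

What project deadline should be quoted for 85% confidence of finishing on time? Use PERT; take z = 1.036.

37.0 days

te_Task 1 = (2 + 4·5 + 20)/6 = 42/6 = 7; σ²_Task 1 = ((20−2)/6)² = 9.000
te_Task 2 = (10 + 4·13 + 16)/6 = 78/6 = 13; σ²_Task 2 = ((16−10)/6)² = 1.000
te_Task 3 = (10 + 4·13 + 22)/6 = 84/6 = 14; σ²_Task 3 = ((22−10)/6)² = 4.000
te_Task 4 = (5 + 4·7 + 21)/6 = 54/6 = 9; σ²_Task 4 = ((21−5)/6)² = 7.111
te_Task 5 = (3 + 4·4 + 11)/6 = 30/6 = 5; σ²_Task 5 = ((11−3)/6)² = 1.778
te_Task 6 = (10 + 4·14 + 30)/6 = 96/6 = 16; σ²_Task 6 = ((30−10)/6)² = 11.111
te_Task 7 = (2 + 4·3 + 4)/6 = 18/6 = 3; σ²_Task 7 = ((4−2)/6)² = 0.111

Forward pass:
ES_Task 1 = 0; EF_Task 1 = 7
ES_Task 2 = 0; EF_Task 2 = 13
ES_Task 3 = 0; EF_Task 3 = 14
ES_Task 4 = 7; EF_Task 4 = 7+9 = 16
ES_Task 5 = max(EF_Task 1=7, EF_Task 3=14) = 14; EF_Task 5 = 14+5 = 19
ES_Task 6 = 14; EF_Task 6 = 14+16 = 30
ES_Task 7 = max(EF_Task 1=7, EF_Task 2=13, EF_Task 4=16, EF_Task 5=19, EF_Task 6=30) = 30; EF_Task 7 = 30+3 = 33
Expected project duration μ = 33 days. Critical path: Task 3 → Task 6 → Task 7.

Variance along critical path = 4.000 + 11.111 + 0.111 = 15.222; σ = 3.902 days.
D = μ + z·σ = 33 + 1.036·3.902 = 37.0 days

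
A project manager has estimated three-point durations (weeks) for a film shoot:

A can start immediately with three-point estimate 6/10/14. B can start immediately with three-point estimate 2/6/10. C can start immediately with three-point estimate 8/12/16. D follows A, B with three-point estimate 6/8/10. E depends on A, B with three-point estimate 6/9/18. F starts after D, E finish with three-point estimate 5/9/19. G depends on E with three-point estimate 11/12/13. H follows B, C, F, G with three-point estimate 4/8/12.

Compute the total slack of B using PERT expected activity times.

4 weeks

te_A = (6 + 4·10 + 14)/6 = 60/6 = 10
te_B = (2 + 4·6 + 10)/6 = 36/6 = 6
te_C = (8 + 4·12 + 16)/6 = 72/6 = 12
te_D = (6 + 4·8 + 10)/6 = 48/6 = 8
te_E = (6 + 4·9 + 18)/6 = 60/6 = 10
te_F = (5 + 4·9 + 19)/6 = 60/6 = 10
te_G = (11 + 4·12 + 13)/6 = 72/6 = 12
te_H = (4 + 4·8 + 12)/6 = 48/6 = 8

Forward pass:
ES_A = 0; EF_A = 10
ES_B = 0; EF_B = 6
ES_C = 0; EF_C = 12
ES_D = max(EF_A=10, EF_B=6) = 10; EF_D = 10+8 = 18
ES_E = max(EF_A=10, EF_B=6) = 10; EF_E = 10+10 = 20
ES_F = max(EF_D=18, EF_E=20) = 20; EF_F = 20+10 = 30
ES_G = 20; EF_G = 20+12 = 32
ES_H = max(EF_B=6, EF_C=12, EF_F=30, EF_G=32) = 32; EF_H = 32+8 = 40
Expected project duration μ = 40 weeks. Critical path: A → E → G → H.

Backward pass:
LF_H = 40; LS_H = 40−8 = 32
LF_G = LS_H = 32; LS_G = 32−12 = 20
LF_F = LS_H = 32; LS_F = 32−10 = 22
LF_E = min(LS_F=22, LS_G=20) = 20; LS_E = 20−10 = 10
LF_D = LS_F = 22; LS_D = 22−8 = 14
LF_C = LS_H = 32; LS_C = 32−12 = 20
LF_B = min(LS_D=14, LS_E=10, LS_H=32) = 10; LS_B = 10−6 = 4
LF_A = min(LS_D=14, LS_E=10) = 10; LS_A = 10−10 = 0
Slack_B = LS_B − ES_B = 4 − 0 = 4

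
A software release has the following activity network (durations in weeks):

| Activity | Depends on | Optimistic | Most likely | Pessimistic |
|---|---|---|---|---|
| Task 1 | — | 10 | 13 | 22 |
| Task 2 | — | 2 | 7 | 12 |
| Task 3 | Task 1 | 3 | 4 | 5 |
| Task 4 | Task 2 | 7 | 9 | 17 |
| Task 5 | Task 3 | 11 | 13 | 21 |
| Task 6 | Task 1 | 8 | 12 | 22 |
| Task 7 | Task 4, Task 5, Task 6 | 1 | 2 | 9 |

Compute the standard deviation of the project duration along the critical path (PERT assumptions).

2.94 weeks

te_Task 1 = (10 + 4·13 + 22)/6 = 84/6 = 14; σ²_Task 1 = ((22−10)/6)² = 4.000
te_Task 2 = (2 + 4·7 + 12)/6 = 42/6 = 7; σ²_Task 2 = ((12−2)/6)² = 2.778
te_Task 3 = (3 + 4·4 + 5)/6 = 24/6 = 4; σ²_Task 3 = ((5−3)/6)² = 0.111
te_Task 4 = (7 + 4·9 + 17)/6 = 60/6 = 10; σ²_Task 4 = ((17−7)/6)² = 2.778
te_Task 5 = (11 + 4·13 + 21)/6 = 84/6 = 14; σ²_Task 5 = ((21−11)/6)² = 2.778
te_Task 6 = (8 + 4·12 + 22)/6 = 78/6 = 13; σ²_Task 6 = ((22−8)/6)² = 5.444
te_Task 7 = (1 + 4·2 + 9)/6 = 18/6 = 3; σ²_Task 7 = ((9−1)/6)² = 1.778

Forward pass:
ES_Task 1 = 0; EF_Task 1 = 14
ES_Task 2 = 0; EF_Task 2 = 7
ES_Task 3 = 14; EF_Task 3 = 14+4 = 18
ES_Task 4 = 7; EF_Task 4 = 7+10 = 17
ES_Task 5 = 18; EF_Task 5 = 18+14 = 32
ES_Task 6 = 14; EF_Task 6 = 14+13 = 27
ES_Task 7 = max(EF_Task 4=17, EF_Task 5=32, EF_Task 6=27) = 32; EF_Task 7 = 32+3 = 35
Expected project duration μ = 35 weeks. Critical path: Task 1 → Task 3 → Task 5 → Task 7.

Variance along critical path = 4.000 + 0.111 + 2.778 + 1.778 = 8.667
σ = √8.667 = 2.944 weeks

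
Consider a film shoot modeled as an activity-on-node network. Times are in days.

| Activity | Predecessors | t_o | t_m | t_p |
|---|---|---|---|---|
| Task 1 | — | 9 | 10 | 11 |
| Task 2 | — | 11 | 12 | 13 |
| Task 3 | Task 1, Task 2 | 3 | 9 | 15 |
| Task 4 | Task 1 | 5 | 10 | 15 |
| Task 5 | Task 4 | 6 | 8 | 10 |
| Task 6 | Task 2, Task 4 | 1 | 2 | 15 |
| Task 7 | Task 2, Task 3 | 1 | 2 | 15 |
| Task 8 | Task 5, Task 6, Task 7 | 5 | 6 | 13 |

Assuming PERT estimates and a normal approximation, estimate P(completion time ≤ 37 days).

te_Task 1 = (9 + 4·10 + 11)/6 = 60/6 = 10; σ²_Task 1 = ((11−9)/6)² = 0.111
te_Task 2 = (11 + 4·12 + 13)/6 = 72/6 = 12; σ²_Task 2 = ((13−11)/6)² = 0.111
te_Task 3 = (3 + 4·9 + 15)/6 = 54/6 = 9; σ²_Task 3 = ((15−3)/6)² = 4.000
te_Task 4 = (5 + 4·10 + 15)/6 = 60/6 = 10; σ²_Task 4 = ((15−5)/6)² = 2.778
te_Task 5 = (6 + 4·8 + 10)/6 = 48/6 = 8; σ²_Task 5 = ((10−6)/6)² = 0.444
te_Task 6 = (1 + 4·2 + 15)/6 = 24/6 = 4; σ²_Task 6 = ((15−1)/6)² = 5.444
te_Task 7 = (1 + 4·2 + 15)/6 = 24/6 = 4; σ²_Task 7 = ((15−1)/6)² = 5.444
te_Task 8 = (5 + 4·6 + 13)/6 = 42/6 = 7; σ²_Task 8 = ((13−5)/6)² = 1.778

Forward pass:
ES_Task 1 = 0; EF_Task 1 = 10
ES_Task 2 = 0; EF_Task 2 = 12
ES_Task 3 = max(EF_Task 1=10, EF_Task 2=12) = 12; EF_Task 3 = 12+9 = 21
ES_Task 4 = 10; EF_Task 4 = 10+10 = 20
ES_Task 5 = 20; EF_Task 5 = 20+8 = 28
ES_Task 6 = max(EF_Task 2=12, EF_Task 4=20) = 20; EF_Task 6 = 20+4 = 24
ES_Task 7 = max(EF_Task 2=12, EF_Task 3=21) = 21; EF_Task 7 = 21+4 = 25
ES_Task 8 = max(EF_Task 5=28, EF_Task 6=24, EF_Task 7=25) = 28; EF_Task 8 = 28+7 = 35
Expected project duration μ = 35 days. Critical path: Task 1 → Task 4 → Task 5 → Task 8.

Variance along critical path = 0.111 + 2.778 + 0.444 + 1.778 = 5.111; σ = √5.111 = 2.261 days.
Z = (37 − 35) / 2.261 = 0.885
P(T ≤ 37) = Φ(0.885) ≈ 0.812

0.812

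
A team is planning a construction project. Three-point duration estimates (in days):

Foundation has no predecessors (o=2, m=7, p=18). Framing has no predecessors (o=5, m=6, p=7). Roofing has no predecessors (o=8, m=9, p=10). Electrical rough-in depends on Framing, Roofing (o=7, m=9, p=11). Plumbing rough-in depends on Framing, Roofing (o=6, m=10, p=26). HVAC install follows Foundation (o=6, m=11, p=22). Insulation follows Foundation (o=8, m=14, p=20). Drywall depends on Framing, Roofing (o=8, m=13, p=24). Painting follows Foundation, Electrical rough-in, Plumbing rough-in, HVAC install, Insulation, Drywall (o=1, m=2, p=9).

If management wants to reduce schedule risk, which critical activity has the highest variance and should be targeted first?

Drywall

te_Foundation = (2 + 4·7 + 18)/6 = 48/6 = 8; σ²_Foundation = ((18−2)/6)² = 7.111
te_Framing = (5 + 4·6 + 7)/6 = 36/6 = 6; σ²_Framing = ((7−5)/6)² = 0.111
te_Roofing = (8 + 4·9 + 10)/6 = 54/6 = 9; σ²_Roofing = ((10−8)/6)² = 0.111
te_Electrical rough-in = (7 + 4·9 + 11)/6 = 54/6 = 9; σ²_Electrical rough-in = ((11−7)/6)² = 0.444
te_Plumbing rough-in = (6 + 4·10 + 26)/6 = 72/6 = 12; σ²_Plumbing rough-in = ((26−6)/6)² = 11.111
te_HVAC install = (6 + 4·11 + 22)/6 = 72/6 = 12; σ²_HVAC install = ((22−6)/6)² = 7.111
te_Insulation = (8 + 4·14 + 20)/6 = 84/6 = 14; σ²_Insulation = ((20−8)/6)² = 4.000
te_Drywall = (8 + 4·13 + 24)/6 = 84/6 = 14; σ²_Drywall = ((24−8)/6)² = 7.111
te_Painting = (1 + 4·2 + 9)/6 = 18/6 = 3; σ²_Painting = ((9−1)/6)² = 1.778

Forward pass:
ES_Foundation = 0; EF_Foundation = 8
ES_Framing = 0; EF_Framing = 6
ES_Roofing = 0; EF_Roofing = 9
ES_Electrical rough-in = max(EF_Framing=6, EF_Roofing=9) = 9; EF_Electrical rough-in = 9+9 = 18
ES_Plumbing rough-in = max(EF_Framing=6, EF_Roofing=9) = 9; EF_Plumbing rough-in = 9+12 = 21
ES_HVAC install = 8; EF_HVAC install = 8+12 = 20
ES_Insulation = 8; EF_Insulation = 8+14 = 22
ES_Drywall = max(EF_Framing=6, EF_Roofing=9) = 9; EF_Drywall = 9+14 = 23
ES_Painting = max(EF_Foundation=8, EF_Electrical rough-in=18, EF_Plumbing rough-in=21, EF_HVAC install=20, EF_Insulation=22, EF_Drywall=23) = 23; EF_Painting = 23+3 = 26
Expected project duration μ = 26 days. Critical path: Roofing → Drywall → Painting.

Variances on critical path: σ²_Roofing=0.111, σ²_Drywall=7.111, σ²_Painting=1.778.
Largest is σ²_Drywall = 7.111.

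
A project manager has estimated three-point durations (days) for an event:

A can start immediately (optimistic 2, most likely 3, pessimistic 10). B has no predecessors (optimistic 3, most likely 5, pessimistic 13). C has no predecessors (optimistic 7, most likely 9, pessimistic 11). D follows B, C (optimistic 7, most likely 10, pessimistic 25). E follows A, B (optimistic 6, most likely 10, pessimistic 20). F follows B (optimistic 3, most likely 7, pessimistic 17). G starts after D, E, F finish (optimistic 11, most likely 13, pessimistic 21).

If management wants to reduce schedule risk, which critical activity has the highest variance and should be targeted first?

te_A = (2 + 4·3 + 10)/6 = 24/6 = 4; σ²_A = ((10−2)/6)² = 1.778
te_B = (3 + 4·5 + 13)/6 = 36/6 = 6; σ²_B = ((13−3)/6)² = 2.778
te_C = (7 + 4·9 + 11)/6 = 54/6 = 9; σ²_C = ((11−7)/6)² = 0.444
te_D = (7 + 4·10 + 25)/6 = 72/6 = 12; σ²_D = ((25−7)/6)² = 9.000
te_E = (6 + 4·10 + 20)/6 = 66/6 = 11; σ²_E = ((20−6)/6)² = 5.444
te_F = (3 + 4·7 + 17)/6 = 48/6 = 8; σ²_F = ((17−3)/6)² = 5.444
te_G = (11 + 4·13 + 21)/6 = 84/6 = 14; σ²_G = ((21−11)/6)² = 2.778

Forward pass:
ES_A = 0; EF_A = 4
ES_B = 0; EF_B = 6
ES_C = 0; EF_C = 9
ES_D = max(EF_B=6, EF_C=9) = 9; EF_D = 9+12 = 21
ES_E = max(EF_A=4, EF_B=6) = 6; EF_E = 6+11 = 17
ES_F = 6; EF_F = 6+8 = 14
ES_G = max(EF_D=21, EF_E=17, EF_F=14) = 21; EF_G = 21+14 = 35
Expected project duration μ = 35 days. Critical path: C → D → G.

Variances on critical path: σ²_C=0.444, σ²_D=9.000, σ²_G=2.778.
Largest is σ²_D = 9.000.

D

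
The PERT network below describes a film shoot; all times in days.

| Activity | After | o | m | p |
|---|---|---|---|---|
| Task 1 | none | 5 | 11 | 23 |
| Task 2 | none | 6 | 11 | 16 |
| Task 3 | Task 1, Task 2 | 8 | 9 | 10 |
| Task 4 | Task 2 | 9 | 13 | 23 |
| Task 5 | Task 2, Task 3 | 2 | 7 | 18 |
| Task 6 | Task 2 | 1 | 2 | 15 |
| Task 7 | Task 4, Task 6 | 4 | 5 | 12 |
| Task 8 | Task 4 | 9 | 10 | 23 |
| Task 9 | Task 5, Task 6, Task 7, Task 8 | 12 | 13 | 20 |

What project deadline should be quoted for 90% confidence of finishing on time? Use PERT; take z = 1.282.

te_Task 1 = (5 + 4·11 + 23)/6 = 72/6 = 12; σ²_Task 1 = ((23−5)/6)² = 9.000
te_Task 2 = (6 + 4·11 + 16)/6 = 66/6 = 11; σ²_Task 2 = ((16−6)/6)² = 2.778
te_Task 3 = (8 + 4·9 + 10)/6 = 54/6 = 9; σ²_Task 3 = ((10−8)/6)² = 0.111
te_Task 4 = (9 + 4·13 + 23)/6 = 84/6 = 14; σ²_Task 4 = ((23−9)/6)² = 5.444
te_Task 5 = (2 + 4·7 + 18)/6 = 48/6 = 8; σ²_Task 5 = ((18−2)/6)² = 7.111
te_Task 6 = (1 + 4·2 + 15)/6 = 24/6 = 4; σ²_Task 6 = ((15−1)/6)² = 5.444
te_Task 7 = (4 + 4·5 + 12)/6 = 36/6 = 6; σ²_Task 7 = ((12−4)/6)² = 1.778
te_Task 8 = (9 + 4·10 + 23)/6 = 72/6 = 12; σ²_Task 8 = ((23−9)/6)² = 5.444
te_Task 9 = (12 + 4·13 + 20)/6 = 84/6 = 14; σ²_Task 9 = ((20−12)/6)² = 1.778

Forward pass:
ES_Task 1 = 0; EF_Task 1 = 12
ES_Task 2 = 0; EF_Task 2 = 11
ES_Task 3 = max(EF_Task 1=12, EF_Task 2=11) = 12; EF_Task 3 = 12+9 = 21
ES_Task 4 = 11; EF_Task 4 = 11+14 = 25
ES_Task 5 = max(EF_Task 2=11, EF_Task 3=21) = 21; EF_Task 5 = 21+8 = 29
ES_Task 6 = 11; EF_Task 6 = 11+4 = 15
ES_Task 7 = max(EF_Task 4=25, EF_Task 6=15) = 25; EF_Task 7 = 25+6 = 31
ES_Task 8 = 25; EF_Task 8 = 25+12 = 37
ES_Task 9 = max(EF_Task 5=29, EF_Task 6=15, EF_Task 7=31, EF_Task 8=37) = 37; EF_Task 9 = 37+14 = 51
Expected project duration μ = 51 days. Critical path: Task 2 → Task 4 → Task 8 → Task 9.

Variance along critical path = 2.778 + 5.444 + 5.444 + 1.778 = 15.444; σ = 3.930 days.
D = μ + z·σ = 51 + 1.282·3.930 = 56.0 days

56.0 days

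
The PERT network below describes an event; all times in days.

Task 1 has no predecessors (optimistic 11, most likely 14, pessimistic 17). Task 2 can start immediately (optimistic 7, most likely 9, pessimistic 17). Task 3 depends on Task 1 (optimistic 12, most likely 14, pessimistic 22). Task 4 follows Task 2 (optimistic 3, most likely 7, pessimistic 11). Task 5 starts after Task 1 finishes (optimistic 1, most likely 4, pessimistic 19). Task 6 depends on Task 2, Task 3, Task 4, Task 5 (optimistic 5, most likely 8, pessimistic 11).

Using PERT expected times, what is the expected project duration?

37 days

te_Task 1 = (11 + 4·14 + 17)/6 = 84/6 = 14
te_Task 2 = (7 + 4·9 + 17)/6 = 60/6 = 10
te_Task 3 = (12 + 4·14 + 22)/6 = 90/6 = 15
te_Task 4 = (3 + 4·7 + 11)/6 = 42/6 = 7
te_Task 5 = (1 + 4·4 + 19)/6 = 36/6 = 6
te_Task 6 = (5 + 4·8 + 11)/6 = 48/6 = 8

Forward pass:
ES_Task 1 = 0; EF_Task 1 = 14
ES_Task 2 = 0; EF_Task 2 = 10
ES_Task 3 = 14; EF_Task 3 = 14+15 = 29
ES_Task 4 = 10; EF_Task 4 = 10+7 = 17
ES_Task 5 = 14; EF_Task 5 = 14+6 = 20
ES_Task 6 = max(EF_Task 2=10, EF_Task 3=29, EF_Task 4=17, EF_Task 5=20) = 29; EF_Task 6 = 29+8 = 37
Expected project duration μ = 37 days. Critical path: Task 1 → Task 3 → Task 6.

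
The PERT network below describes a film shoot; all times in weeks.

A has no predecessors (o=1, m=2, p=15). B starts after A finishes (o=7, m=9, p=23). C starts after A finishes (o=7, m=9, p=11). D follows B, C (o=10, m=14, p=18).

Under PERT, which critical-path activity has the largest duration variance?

te_A = (1 + 4·2 + 15)/6 = 24/6 = 4; σ²_A = ((15−1)/6)² = 5.444
te_B = (7 + 4·9 + 23)/6 = 66/6 = 11; σ²_B = ((23−7)/6)² = 7.111
te_C = (7 + 4·9 + 11)/6 = 54/6 = 9; σ²_C = ((11−7)/6)² = 0.444
te_D = (10 + 4·14 + 18)/6 = 84/6 = 14; σ²_D = ((18−10)/6)² = 1.778

Forward pass:
ES_A = 0; EF_A = 4
ES_B = 4; EF_B = 4+11 = 15
ES_C = 4; EF_C = 4+9 = 13
ES_D = max(EF_B=15, EF_C=13) = 15; EF_D = 15+14 = 29
Expected project duration μ = 29 weeks. Critical path: A → B → D.

Variances on critical path: σ²_A=5.444, σ²_B=7.111, σ²_D=1.778.
Largest is σ²_B = 7.111.

B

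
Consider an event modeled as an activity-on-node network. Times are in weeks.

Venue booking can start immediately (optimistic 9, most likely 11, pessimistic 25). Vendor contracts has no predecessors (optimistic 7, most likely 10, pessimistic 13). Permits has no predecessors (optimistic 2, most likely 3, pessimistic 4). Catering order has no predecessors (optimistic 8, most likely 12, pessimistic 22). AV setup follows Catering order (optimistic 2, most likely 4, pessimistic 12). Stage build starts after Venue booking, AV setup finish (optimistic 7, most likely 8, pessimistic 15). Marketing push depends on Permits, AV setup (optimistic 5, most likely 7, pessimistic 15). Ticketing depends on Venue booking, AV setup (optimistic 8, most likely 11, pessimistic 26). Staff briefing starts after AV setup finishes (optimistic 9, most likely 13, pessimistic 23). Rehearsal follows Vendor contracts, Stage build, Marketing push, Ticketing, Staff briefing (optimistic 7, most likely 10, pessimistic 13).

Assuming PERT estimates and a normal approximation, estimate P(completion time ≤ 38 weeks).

te_Venue booking = (9 + 4·11 + 25)/6 = 78/6 = 13; σ²_Venue booking = ((25−9)/6)² = 7.111
te_Vendor contracts = (7 + 4·10 + 13)/6 = 60/6 = 10; σ²_Vendor contracts = ((13−7)/6)² = 1.000
te_Permits = (2 + 4·3 + 4)/6 = 18/6 = 3; σ²_Permits = ((4−2)/6)² = 0.111
te_Catering order = (8 + 4·12 + 22)/6 = 78/6 = 13; σ²_Catering order = ((22−8)/6)² = 5.444
te_AV setup = (2 + 4·4 + 12)/6 = 30/6 = 5; σ²_AV setup = ((12−2)/6)² = 2.778
te_Stage build = (7 + 4·8 + 15)/6 = 54/6 = 9; σ²_Stage build = ((15−7)/6)² = 1.778
te_Marketing push = (5 + 4·7 + 15)/6 = 48/6 = 8; σ²_Marketing push = ((15−5)/6)² = 2.778
te_Ticketing = (8 + 4·11 + 26)/6 = 78/6 = 13; σ²_Ticketing = ((26−8)/6)² = 9.000
te_Staff briefing = (9 + 4·13 + 23)/6 = 84/6 = 14; σ²_Staff briefing = ((23−9)/6)² = 5.444
te_Rehearsal = (7 + 4·10 + 13)/6 = 60/6 = 10; σ²_Rehearsal = ((13−7)/6)² = 1.000

Forward pass:
ES_Venue booking = 0; EF_Venue booking = 13
ES_Vendor contracts = 0; EF_Vendor contracts = 10
ES_Permits = 0; EF_Permits = 3
ES_Catering order = 0; EF_Catering order = 13
ES_AV setup = 13; EF_AV setup = 13+5 = 18
ES_Stage build = max(EF_Venue booking=13, EF_AV setup=18) = 18; EF_Stage build = 18+9 = 27
ES_Marketing push = max(EF_Permits=3, EF_AV setup=18) = 18; EF_Marketing push = 18+8 = 26
ES_Ticketing = max(EF_Venue booking=13, EF_AV setup=18) = 18; EF_Ticketing = 18+13 = 31
ES_Staff briefing = 18; EF_Staff briefing = 18+14 = 32
ES_Rehearsal = max(EF_Vendor contracts=10, EF_Stage build=27, EF_Marketing push=26, EF_Ticketing=31, EF_Staff briefing=32) = 32; EF_Rehearsal = 32+10 = 42
Expected project duration μ = 42 weeks. Critical path: Catering order → AV setup → Staff briefing → Rehearsal.

Variance along critical path = 5.444 + 2.778 + 5.444 + 1.000 = 14.667; σ = √14.667 = 3.830 weeks.
Z = (38 − 42) / 3.830 = -1.044
P(T ≤ 38) = Φ(-1.044) ≈ 0.148

0.148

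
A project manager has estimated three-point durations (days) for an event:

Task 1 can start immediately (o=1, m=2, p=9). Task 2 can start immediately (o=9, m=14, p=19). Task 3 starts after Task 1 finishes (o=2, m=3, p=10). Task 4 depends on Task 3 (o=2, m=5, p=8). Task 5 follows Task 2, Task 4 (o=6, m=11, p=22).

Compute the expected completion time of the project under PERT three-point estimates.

26 days

te_Task 1 = (1 + 4·2 + 9)/6 = 18/6 = 3
te_Task 2 = (9 + 4·14 + 19)/6 = 84/6 = 14
te_Task 3 = (2 + 4·3 + 10)/6 = 24/6 = 4
te_Task 4 = (2 + 4·5 + 8)/6 = 30/6 = 5
te_Task 5 = (6 + 4·11 + 22)/6 = 72/6 = 12

Forward pass:
ES_Task 1 = 0; EF_Task 1 = 3
ES_Task 2 = 0; EF_Task 2 = 14
ES_Task 3 = 3; EF_Task 3 = 3+4 = 7
ES_Task 4 = 7; EF_Task 4 = 7+5 = 12
ES_Task 5 = max(EF_Task 2=14, EF_Task 4=12) = 14; EF_Task 5 = 14+12 = 26
Expected project duration μ = 26 days. Critical path: Task 2 → Task 5.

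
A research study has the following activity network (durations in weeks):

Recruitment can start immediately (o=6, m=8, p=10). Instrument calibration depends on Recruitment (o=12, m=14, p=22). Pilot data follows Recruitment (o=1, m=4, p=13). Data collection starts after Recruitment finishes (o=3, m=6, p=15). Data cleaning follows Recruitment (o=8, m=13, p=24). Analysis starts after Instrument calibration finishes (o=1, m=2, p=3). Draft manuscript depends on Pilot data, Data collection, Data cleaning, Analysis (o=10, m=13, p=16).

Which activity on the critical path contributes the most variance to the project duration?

Instrument calibration

te_Recruitment = (6 + 4·8 + 10)/6 = 48/6 = 8; σ²_Recruitment = ((10−6)/6)² = 0.444
te_Instrument calibration = (12 + 4·14 + 22)/6 = 90/6 = 15; σ²_Instrument calibration = ((22−12)/6)² = 2.778
te_Pilot data = (1 + 4·4 + 13)/6 = 30/6 = 5; σ²_Pilot data = ((13−1)/6)² = 4.000
te_Data collection = (3 + 4·6 + 15)/6 = 42/6 = 7; σ²_Data collection = ((15−3)/6)² = 4.000
te_Data cleaning = (8 + 4·13 + 24)/6 = 84/6 = 14; σ²_Data cleaning = ((24−8)/6)² = 7.111
te_Analysis = (1 + 4·2 + 3)/6 = 12/6 = 2; σ²_Analysis = ((3−1)/6)² = 0.111
te_Draft manuscript = (10 + 4·13 + 16)/6 = 78/6 = 13; σ²_Draft manuscript = ((16−10)/6)² = 1.000

Forward pass:
ES_Recruitment = 0; EF_Recruitment = 8
ES_Instrument calibration = 8; EF_Instrument calibration = 8+15 = 23
ES_Pilot data = 8; EF_Pilot data = 8+5 = 13
ES_Data collection = 8; EF_Data collection = 8+7 = 15
ES_Data cleaning = 8; EF_Data cleaning = 8+14 = 22
ES_Analysis = 23; EF_Analysis = 23+2 = 25
ES_Draft manuscript = max(EF_Pilot data=13, EF_Data collection=15, EF_Data cleaning=22, EF_Analysis=25) = 25; EF_Draft manuscript = 25+13 = 38
Expected project duration μ = 38 weeks. Critical path: Recruitment → Instrument calibration → Analysis → Draft manuscript.

Variances on critical path: σ²_Recruitment=0.444, σ²_Instrument calibration=2.778, σ²_Analysis=0.111, σ²_Draft manuscript=1.000.
Largest is σ²_Instrument calibration = 2.778.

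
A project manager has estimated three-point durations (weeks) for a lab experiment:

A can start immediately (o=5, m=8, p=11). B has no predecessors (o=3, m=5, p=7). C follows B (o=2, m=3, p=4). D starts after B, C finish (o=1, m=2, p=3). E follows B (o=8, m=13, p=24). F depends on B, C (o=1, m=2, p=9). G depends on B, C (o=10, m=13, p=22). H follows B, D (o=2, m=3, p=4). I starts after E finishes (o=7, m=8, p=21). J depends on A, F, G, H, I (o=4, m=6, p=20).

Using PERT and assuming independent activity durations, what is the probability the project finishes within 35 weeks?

0.328

te_A = (5 + 4·8 + 11)/6 = 48/6 = 8; σ²_A = ((11−5)/6)² = 1.000
te_B = (3 + 4·5 + 7)/6 = 30/6 = 5; σ²_B = ((7−3)/6)² = 0.444
te_C = (2 + 4·3 + 4)/6 = 18/6 = 3; σ²_C = ((4−2)/6)² = 0.111
te_D = (1 + 4·2 + 3)/6 = 12/6 = 2; σ²_D = ((3−1)/6)² = 0.111
te_E = (8 + 4·13 + 24)/6 = 84/6 = 14; σ²_E = ((24−8)/6)² = 7.111
te_F = (1 + 4·2 + 9)/6 = 18/6 = 3; σ²_F = ((9−1)/6)² = 1.778
te_G = (10 + 4·13 + 22)/6 = 84/6 = 14; σ²_G = ((22−10)/6)² = 4.000
te_H = (2 + 4·3 + 4)/6 = 18/6 = 3; σ²_H = ((4−2)/6)² = 0.111
te_I = (7 + 4·8 + 21)/6 = 60/6 = 10; σ²_I = ((21−7)/6)² = 5.444
te_J = (4 + 4·6 + 20)/6 = 48/6 = 8; σ²_J = ((20−4)/6)² = 7.111

Forward pass:
ES_A = 0; EF_A = 8
ES_B = 0; EF_B = 5
ES_C = 5; EF_C = 5+3 = 8
ES_D = max(EF_B=5, EF_C=8) = 8; EF_D = 8+2 = 10
ES_E = 5; EF_E = 5+14 = 19
ES_F = max(EF_B=5, EF_C=8) = 8; EF_F = 8+3 = 11
ES_G = max(EF_B=5, EF_C=8) = 8; EF_G = 8+14 = 22
ES_H = max(EF_B=5, EF_D=10) = 10; EF_H = 10+3 = 13
ES_I = 19; EF_I = 19+10 = 29
ES_J = max(EF_A=8, EF_F=11, EF_G=22, EF_H=13, EF_I=29) = 29; EF_J = 29+8 = 37
Expected project duration μ = 37 weeks. Critical path: B → E → I → J.

Variance along critical path = 0.444 + 7.111 + 5.444 + 7.111 = 20.111; σ = √20.111 = 4.485 weeks.
Z = (35 − 37) / 4.485 = -0.446
P(T ≤ 35) = Φ(-0.446) ≈ 0.328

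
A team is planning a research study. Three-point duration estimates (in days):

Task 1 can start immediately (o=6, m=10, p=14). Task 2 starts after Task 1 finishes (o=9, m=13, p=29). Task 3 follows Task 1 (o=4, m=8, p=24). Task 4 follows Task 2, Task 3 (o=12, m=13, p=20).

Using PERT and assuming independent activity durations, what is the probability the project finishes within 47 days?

0.982

te_Task 1 = (6 + 4·10 + 14)/6 = 60/6 = 10; σ²_Task 1 = ((14−6)/6)² = 1.778
te_Task 2 = (9 + 4·13 + 29)/6 = 90/6 = 15; σ²_Task 2 = ((29−9)/6)² = 11.111
te_Task 3 = (4 + 4·8 + 24)/6 = 60/6 = 10; σ²_Task 3 = ((24−4)/6)² = 11.111
te_Task 4 = (12 + 4·13 + 20)/6 = 84/6 = 14; σ²_Task 4 = ((20−12)/6)² = 1.778

Forward pass:
ES_Task 1 = 0; EF_Task 1 = 10
ES_Task 2 = 10; EF_Task 2 = 10+15 = 25
ES_Task 3 = 10; EF_Task 3 = 10+10 = 20
ES_Task 4 = max(EF_Task 2=25, EF_Task 3=20) = 25; EF_Task 4 = 25+14 = 39
Expected project duration μ = 39 days. Critical path: Task 1 → Task 2 → Task 4.

Variance along critical path = 1.778 + 11.111 + 1.778 = 14.667; σ = √14.667 = 3.830 days.
Z = (47 − 39) / 3.830 = 2.089
P(T ≤ 47) = Φ(2.089) ≈ 0.982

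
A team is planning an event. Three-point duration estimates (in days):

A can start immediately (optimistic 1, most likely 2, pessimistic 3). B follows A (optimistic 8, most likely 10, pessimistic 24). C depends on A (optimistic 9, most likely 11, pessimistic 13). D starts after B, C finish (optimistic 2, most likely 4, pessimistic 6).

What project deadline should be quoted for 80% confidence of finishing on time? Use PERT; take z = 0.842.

te_A = (1 + 4·2 + 3)/6 = 12/6 = 2; σ²_A = ((3−1)/6)² = 0.111
te_B = (8 + 4·10 + 24)/6 = 72/6 = 12; σ²_B = ((24−8)/6)² = 7.111
te_C = (9 + 4·11 + 13)/6 = 66/6 = 11; σ²_C = ((13−9)/6)² = 0.444
te_D = (2 + 4·4 + 6)/6 = 24/6 = 4; σ²_D = ((6−2)/6)² = 0.444

Forward pass:
ES_A = 0; EF_A = 2
ES_B = 2; EF_B = 2+12 = 14
ES_C = 2; EF_C = 2+11 = 13
ES_D = max(EF_B=14, EF_C=13) = 14; EF_D = 14+4 = 18
Expected project duration μ = 18 days. Critical path: A → B → D.

Variance along critical path = 0.111 + 7.111 + 0.444 = 7.667; σ = 2.769 days.
D = μ + z·σ = 18 + 0.842·2.769 = 20.3 days

20.3 days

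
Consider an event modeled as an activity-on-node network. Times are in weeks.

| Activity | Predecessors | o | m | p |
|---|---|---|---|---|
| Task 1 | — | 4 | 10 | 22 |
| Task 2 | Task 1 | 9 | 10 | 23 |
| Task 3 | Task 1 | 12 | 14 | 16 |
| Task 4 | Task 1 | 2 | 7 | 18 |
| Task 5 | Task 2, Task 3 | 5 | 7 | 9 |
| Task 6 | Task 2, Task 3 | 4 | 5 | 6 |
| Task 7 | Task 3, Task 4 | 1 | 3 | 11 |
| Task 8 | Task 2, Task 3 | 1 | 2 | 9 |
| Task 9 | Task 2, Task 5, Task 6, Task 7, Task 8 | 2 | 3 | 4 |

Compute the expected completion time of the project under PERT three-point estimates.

te_Task 1 = (4 + 4·10 + 22)/6 = 66/6 = 11
te_Task 2 = (9 + 4·10 + 23)/6 = 72/6 = 12
te_Task 3 = (12 + 4·14 + 16)/6 = 84/6 = 14
te_Task 4 = (2 + 4·7 + 18)/6 = 48/6 = 8
te_Task 5 = (5 + 4·7 + 9)/6 = 42/6 = 7
te_Task 6 = (4 + 4·5 + 6)/6 = 30/6 = 5
te_Task 7 = (1 + 4·3 + 11)/6 = 24/6 = 4
te_Task 8 = (1 + 4·2 + 9)/6 = 18/6 = 3
te_Task 9 = (2 + 4·3 + 4)/6 = 18/6 = 3

Forward pass:
ES_Task 1 = 0; EF_Task 1 = 11
ES_Task 2 = 11; EF_Task 2 = 11+12 = 23
ES_Task 3 = 11; EF_Task 3 = 11+14 = 25
ES_Task 4 = 11; EF_Task 4 = 11+8 = 19
ES_Task 5 = max(EF_Task 2=23, EF_Task 3=25) = 25; EF_Task 5 = 25+7 = 32
ES_Task 6 = max(EF_Task 2=23, EF_Task 3=25) = 25; EF_Task 6 = 25+5 = 30
ES_Task 7 = max(EF_Task 3=25, EF_Task 4=19) = 25; EF_Task 7 = 25+4 = 29
ES_Task 8 = max(EF_Task 2=23, EF_Task 3=25) = 25; EF_Task 8 = 25+3 = 28
ES_Task 9 = max(EF_Task 2=23, EF_Task 5=32, EF_Task 6=30, EF_Task 7=29, EF_Task 8=28) = 32; EF_Task 9 = 32+3 = 35
Expected project duration μ = 35 weeks. Critical path: Task 1 → Task 3 → Task 5 → Task 9.

35 weeks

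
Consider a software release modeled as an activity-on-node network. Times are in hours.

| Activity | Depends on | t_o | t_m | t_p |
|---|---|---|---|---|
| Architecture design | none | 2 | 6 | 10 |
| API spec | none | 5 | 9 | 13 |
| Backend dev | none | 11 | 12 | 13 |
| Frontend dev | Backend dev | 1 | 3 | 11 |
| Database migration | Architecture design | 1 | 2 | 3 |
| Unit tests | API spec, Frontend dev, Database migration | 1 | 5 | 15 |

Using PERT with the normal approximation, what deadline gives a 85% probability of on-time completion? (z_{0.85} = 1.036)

te_Architecture design = (2 + 4·6 + 10)/6 = 36/6 = 6; σ²_Architecture design = ((10−2)/6)² = 1.778
te_API spec = (5 + 4·9 + 13)/6 = 54/6 = 9; σ²_API spec = ((13−5)/6)² = 1.778
te_Backend dev = (11 + 4·12 + 13)/6 = 72/6 = 12; σ²_Backend dev = ((13−11)/6)² = 0.111
te_Frontend dev = (1 + 4·3 + 11)/6 = 24/6 = 4; σ²_Frontend dev = ((11−1)/6)² = 2.778
te_Database migration = (1 + 4·2 + 3)/6 = 12/6 = 2; σ²_Database migration = ((3−1)/6)² = 0.111
te_Unit tests = (1 + 4·5 + 15)/6 = 36/6 = 6; σ²_Unit tests = ((15−1)/6)² = 5.444

Forward pass:
ES_Architecture design = 0; EF_Architecture design = 6
ES_API spec = 0; EF_API spec = 9
ES_Backend dev = 0; EF_Backend dev = 12
ES_Frontend dev = 12; EF_Frontend dev = 12+4 = 16
ES_Database migration = 6; EF_Database migration = 6+2 = 8
ES_Unit tests = max(EF_API spec=9, EF_Frontend dev=16, EF_Database migration=8) = 16; EF_Unit tests = 16+6 = 22
Expected project duration μ = 22 hours. Critical path: Backend dev → Frontend dev → Unit tests.

Variance along critical path = 0.111 + 2.778 + 5.444 = 8.333; σ = 2.887 hours.
D = μ + z·σ = 22 + 1.036·2.887 = 25.0 hours

25.0 hours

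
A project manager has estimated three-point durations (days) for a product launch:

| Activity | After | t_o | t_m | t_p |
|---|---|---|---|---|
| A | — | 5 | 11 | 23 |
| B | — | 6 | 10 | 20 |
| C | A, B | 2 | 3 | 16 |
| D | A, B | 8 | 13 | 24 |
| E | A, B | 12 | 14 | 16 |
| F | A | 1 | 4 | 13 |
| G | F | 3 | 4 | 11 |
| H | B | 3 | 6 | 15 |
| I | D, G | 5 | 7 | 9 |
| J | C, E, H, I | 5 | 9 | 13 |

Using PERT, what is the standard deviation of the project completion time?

4.28 days

te_A = (5 + 4·11 + 23)/6 = 72/6 = 12; σ²_A = ((23−5)/6)² = 9.000
te_B = (6 + 4·10 + 20)/6 = 66/6 = 11; σ²_B = ((20−6)/6)² = 5.444
te_C = (2 + 4·3 + 16)/6 = 30/6 = 5; σ²_C = ((16−2)/6)² = 5.444
te_D = (8 + 4·13 + 24)/6 = 84/6 = 14; σ²_D = ((24−8)/6)² = 7.111
te_E = (12 + 4·14 + 16)/6 = 84/6 = 14; σ²_E = ((16−12)/6)² = 0.444
te_F = (1 + 4·4 + 13)/6 = 30/6 = 5; σ²_F = ((13−1)/6)² = 4.000
te_G = (3 + 4·4 + 11)/6 = 30/6 = 5; σ²_G = ((11−3)/6)² = 1.778
te_H = (3 + 4·6 + 15)/6 = 42/6 = 7; σ²_H = ((15−3)/6)² = 4.000
te_I = (5 + 4·7 + 9)/6 = 42/6 = 7; σ²_I = ((9−5)/6)² = 0.444
te_J = (5 + 4·9 + 13)/6 = 54/6 = 9; σ²_J = ((13−5)/6)² = 1.778

Forward pass:
ES_A = 0; EF_A = 12
ES_B = 0; EF_B = 11
ES_C = max(EF_A=12, EF_B=11) = 12; EF_C = 12+5 = 17
ES_D = max(EF_A=12, EF_B=11) = 12; EF_D = 12+14 = 26
ES_E = max(EF_A=12, EF_B=11) = 12; EF_E = 12+14 = 26
ES_F = 12; EF_F = 12+5 = 17
ES_G = 17; EF_G = 17+5 = 22
ES_H = 11; EF_H = 11+7 = 18
ES_I = max(EF_D=26, EF_G=22) = 26; EF_I = 26+7 = 33
ES_J = max(EF_C=17, EF_E=26, EF_H=18, EF_I=33) = 33; EF_J = 33+9 = 42
Expected project duration μ = 42 days. Critical path: A → D → I → J.

Variance along critical path = 9.000 + 7.111 + 0.444 + 1.778 = 18.333
σ = √18.333 = 4.282 days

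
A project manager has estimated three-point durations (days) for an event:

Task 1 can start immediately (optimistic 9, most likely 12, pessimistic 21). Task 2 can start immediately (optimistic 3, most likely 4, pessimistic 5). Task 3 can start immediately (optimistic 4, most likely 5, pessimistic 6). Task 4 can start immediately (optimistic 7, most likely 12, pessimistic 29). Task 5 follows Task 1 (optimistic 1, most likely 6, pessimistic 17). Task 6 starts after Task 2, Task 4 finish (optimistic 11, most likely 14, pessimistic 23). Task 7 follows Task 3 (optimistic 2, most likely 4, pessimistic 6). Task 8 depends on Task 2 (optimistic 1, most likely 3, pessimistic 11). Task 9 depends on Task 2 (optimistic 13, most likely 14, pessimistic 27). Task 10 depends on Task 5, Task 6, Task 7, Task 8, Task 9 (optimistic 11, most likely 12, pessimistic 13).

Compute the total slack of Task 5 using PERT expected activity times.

te_Task 1 = (9 + 4·12 + 21)/6 = 78/6 = 13
te_Task 2 = (3 + 4·4 + 5)/6 = 24/6 = 4
te_Task 3 = (4 + 4·5 + 6)/6 = 30/6 = 5
te_Task 4 = (7 + 4·12 + 29)/6 = 84/6 = 14
te_Task 5 = (1 + 4·6 + 17)/6 = 42/6 = 7
te_Task 6 = (11 + 4·14 + 23)/6 = 90/6 = 15
te_Task 7 = (2 + 4·4 + 6)/6 = 24/6 = 4
te_Task 8 = (1 + 4·3 + 11)/6 = 24/6 = 4
te_Task 9 = (13 + 4·14 + 27)/6 = 96/6 = 16
te_Task 10 = (11 + 4·12 + 13)/6 = 72/6 = 12

Forward pass:
ES_Task 1 = 0; EF_Task 1 = 13
ES_Task 2 = 0; EF_Task 2 = 4
ES_Task 3 = 0; EF_Task 3 = 5
ES_Task 4 = 0; EF_Task 4 = 14
ES_Task 5 = 13; EF_Task 5 = 13+7 = 20
ES_Task 6 = max(EF_Task 2=4, EF_Task 4=14) = 14; EF_Task 6 = 14+15 = 29
ES_Task 7 = 5; EF_Task 7 = 5+4 = 9
ES_Task 8 = 4; EF_Task 8 = 4+4 = 8
ES_Task 9 = 4; EF_Task 9 = 4+16 = 20
ES_Task 10 = max(EF_Task 5=20, EF_Task 6=29, EF_Task 7=9, EF_Task 8=8, EF_Task 9=20) = 29; EF_Task 10 = 29+12 = 41
Expected project duration μ = 41 days. Critical path: Task 4 → Task 6 → Task 10.

Backward pass:
LF_Task 10 = 41; LS_Task 10 = 41−12 = 29
LF_Task 9 = LS_Task 10 = 29; LS_Task 9 = 29−16 = 13
LF_Task 8 = LS_Task 10 = 29; LS_Task 8 = 29−4 = 25
LF_Task 7 = LS_Task 10 = 29; LS_Task 7 = 29−4 = 25
LF_Task 6 = LS_Task 10 = 29; LS_Task 6 = 29−15 = 14
LF_Task 5 = LS_Task 10 = 29; LS_Task 5 = 29−7 = 22
LF_Task 4 = LS_Task 6 = 14; LS_Task 4 = 14−14 = 0
LF_Task 3 = LS_Task 7 = 25; LS_Task 3 = 25−5 = 20
LF_Task 2 = min(LS_Task 6=14, LS_Task 8=25, LS_Task 9=13) = 13; LS_Task 2 = 13−4 = 9
LF_Task 1 = LS_Task 5 = 22; LS_Task 1 = 22−13 = 9
Slack_Task 5 = LS_Task 5 − ES_Task 5 = 22 − 13 = 9

9 days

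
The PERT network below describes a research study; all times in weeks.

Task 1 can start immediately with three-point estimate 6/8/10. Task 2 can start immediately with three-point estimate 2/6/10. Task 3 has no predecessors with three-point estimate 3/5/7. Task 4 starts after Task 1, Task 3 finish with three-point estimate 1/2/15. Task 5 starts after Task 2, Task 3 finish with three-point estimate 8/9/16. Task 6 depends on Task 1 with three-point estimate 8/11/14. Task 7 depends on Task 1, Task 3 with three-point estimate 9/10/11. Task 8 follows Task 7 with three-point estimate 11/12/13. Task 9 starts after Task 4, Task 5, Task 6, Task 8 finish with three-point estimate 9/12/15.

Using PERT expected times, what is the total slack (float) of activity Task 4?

te_Task 1 = (6 + 4·8 + 10)/6 = 48/6 = 8
te_Task 2 = (2 + 4·6 + 10)/6 = 36/6 = 6
te_Task 3 = (3 + 4·5 + 7)/6 = 30/6 = 5
te_Task 4 = (1 + 4·2 + 15)/6 = 24/6 = 4
te_Task 5 = (8 + 4·9 + 16)/6 = 60/6 = 10
te_Task 6 = (8 + 4·11 + 14)/6 = 66/6 = 11
te_Task 7 = (9 + 4·10 + 11)/6 = 60/6 = 10
te_Task 8 = (11 + 4·12 + 13)/6 = 72/6 = 12
te_Task 9 = (9 + 4·12 + 15)/6 = 72/6 = 12

Forward pass:
ES_Task 1 = 0; EF_Task 1 = 8
ES_Task 2 = 0; EF_Task 2 = 6
ES_Task 3 = 0; EF_Task 3 = 5
ES_Task 4 = max(EF_Task 1=8, EF_Task 3=5) = 8; EF_Task 4 = 8+4 = 12
ES_Task 5 = max(EF_Task 2=6, EF_Task 3=5) = 6; EF_Task 5 = 6+10 = 16
ES_Task 6 = 8; EF_Task 6 = 8+11 = 19
ES_Task 7 = max(EF_Task 1=8, EF_Task 3=5) = 8; EF_Task 7 = 8+10 = 18
ES_Task 8 = 18; EF_Task 8 = 18+12 = 30
ES_Task 9 = max(EF_Task 4=12, EF_Task 5=16, EF_Task 6=19, EF_Task 8=30) = 30; EF_Task 9 = 30+12 = 42
Expected project duration μ = 42 weeks. Critical path: Task 1 → Task 7 → Task 8 → Task 9.

Backward pass:
LF_Task 9 = 42; LS_Task 9 = 42−12 = 30
LF_Task 8 = LS_Task 9 = 30; LS_Task 8 = 30−12 = 18
LF_Task 7 = LS_Task 8 = 18; LS_Task 7 = 18−10 = 8
LF_Task 6 = LS_Task 9 = 30; LS_Task 6 = 30−11 = 19
LF_Task 5 = LS_Task 9 = 30; LS_Task 5 = 30−10 = 20
LF_Task 4 = LS_Task 9 = 30; LS_Task 4 = 30−4 = 26
LF_Task 3 = min(LS_Task 4=26, LS_Task 5=20, LS_Task 7=8) = 8; LS_Task 3 = 8−5 = 3
LF_Task 2 = LS_Task 5 = 20; LS_Task 2 = 20−6 = 14
LF_Task 1 = min(LS_Task 4=26, LS_Task 6=19, LS_Task 7=8) = 8; LS_Task 1 = 8−8 = 0
Slack_Task 4 = LS_Task 4 − ES_Task 4 = 26 − 8 = 18

18 weeks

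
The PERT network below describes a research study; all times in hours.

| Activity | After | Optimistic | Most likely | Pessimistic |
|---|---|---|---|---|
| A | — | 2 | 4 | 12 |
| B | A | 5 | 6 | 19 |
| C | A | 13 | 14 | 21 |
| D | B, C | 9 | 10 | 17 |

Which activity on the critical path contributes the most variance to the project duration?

te_A = (2 + 4·4 + 12)/6 = 30/6 = 5; σ²_A = ((12−2)/6)² = 2.778
te_B = (5 + 4·6 + 19)/6 = 48/6 = 8; σ²_B = ((19−5)/6)² = 5.444
te_C = (13 + 4·14 + 21)/6 = 90/6 = 15; σ²_C = ((21−13)/6)² = 1.778
te_D = (9 + 4·10 + 17)/6 = 66/6 = 11; σ²_D = ((17−9)/6)² = 1.778

Forward pass:
ES_A = 0; EF_A = 5
ES_B = 5; EF_B = 5+8 = 13
ES_C = 5; EF_C = 5+15 = 20
ES_D = max(EF_B=13, EF_C=20) = 20; EF_D = 20+11 = 31
Expected project duration μ = 31 hours. Critical path: A → C → D.

Variances on critical path: σ²_A=2.778, σ²_C=1.778, σ²_D=1.778.
Largest is σ²_A = 2.778.

A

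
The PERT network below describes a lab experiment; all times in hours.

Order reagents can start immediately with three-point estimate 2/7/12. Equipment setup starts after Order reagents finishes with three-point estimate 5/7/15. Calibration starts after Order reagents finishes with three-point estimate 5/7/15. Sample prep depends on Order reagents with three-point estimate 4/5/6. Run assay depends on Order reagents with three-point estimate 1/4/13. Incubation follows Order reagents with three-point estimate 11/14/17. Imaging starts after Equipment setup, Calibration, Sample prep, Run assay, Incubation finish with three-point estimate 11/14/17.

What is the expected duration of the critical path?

te_Order reagents = (2 + 4·7 + 12)/6 = 42/6 = 7
te_Equipment setup = (5 + 4·7 + 15)/6 = 48/6 = 8
te_Calibration = (5 + 4·7 + 15)/6 = 48/6 = 8
te_Sample prep = (4 + 4·5 + 6)/6 = 30/6 = 5
te_Run assay = (1 + 4·4 + 13)/6 = 30/6 = 5
te_Incubation = (11 + 4·14 + 17)/6 = 84/6 = 14
te_Imaging = (11 + 4·14 + 17)/6 = 84/6 = 14

Forward pass:
ES_Order reagents = 0; EF_Order reagents = 7
ES_Equipment setup = 7; EF_Equipment setup = 7+8 = 15
ES_Calibration = 7; EF_Calibration = 7+8 = 15
ES_Sample prep = 7; EF_Sample prep = 7+5 = 12
ES_Run assay = 7; EF_Run assay = 7+5 = 12
ES_Incubation = 7; EF_Incubation = 7+14 = 21
ES_Imaging = max(EF_Equipment setup=15, EF_Calibration=15, EF_Sample prep=12, EF_Run assay=12, EF_Incubation=21) = 21; EF_Imaging = 21+14 = 35
Expected project duration μ = 35 hours. Critical path: Order reagents → Incubation → Imaging.

35 hours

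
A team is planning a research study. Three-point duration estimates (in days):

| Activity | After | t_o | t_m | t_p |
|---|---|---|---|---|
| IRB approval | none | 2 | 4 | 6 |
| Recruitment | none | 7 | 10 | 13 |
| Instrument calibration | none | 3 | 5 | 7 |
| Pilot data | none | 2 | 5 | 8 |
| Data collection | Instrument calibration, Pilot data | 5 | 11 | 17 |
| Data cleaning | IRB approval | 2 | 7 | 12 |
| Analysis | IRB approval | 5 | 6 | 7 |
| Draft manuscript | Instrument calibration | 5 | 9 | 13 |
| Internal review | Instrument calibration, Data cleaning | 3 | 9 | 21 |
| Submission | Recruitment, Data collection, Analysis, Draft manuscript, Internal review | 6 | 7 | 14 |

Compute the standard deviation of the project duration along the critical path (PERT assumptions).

te_IRB approval = (2 + 4·4 + 6)/6 = 24/6 = 4; σ²_IRB approval = ((6−2)/6)² = 0.444
te_Recruitment = (7 + 4·10 + 13)/6 = 60/6 = 10; σ²_Recruitment = ((13−7)/6)² = 1.000
te_Instrument calibration = (3 + 4·5 + 7)/6 = 30/6 = 5; σ²_Instrument calibration = ((7−3)/6)² = 0.444
te_Pilot data = (2 + 4·5 + 8)/6 = 30/6 = 5; σ²_Pilot data = ((8−2)/6)² = 1.000
te_Data collection = (5 + 4·11 + 17)/6 = 66/6 = 11; σ²_Data collection = ((17−5)/6)² = 4.000
te_Data cleaning = (2 + 4·7 + 12)/6 = 42/6 = 7; σ²_Data cleaning = ((12−2)/6)² = 2.778
te_Analysis = (5 + 4·6 + 7)/6 = 36/6 = 6; σ²_Analysis = ((7−5)/6)² = 0.111
te_Draft manuscript = (5 + 4·9 + 13)/6 = 54/6 = 9; σ²_Draft manuscript = ((13−5)/6)² = 1.778
te_Internal review = (3 + 4·9 + 21)/6 = 60/6 = 10; σ²_Internal review = ((21−3)/6)² = 9.000
te_Submission = (6 + 4·7 + 14)/6 = 48/6 = 8; σ²_Submission = ((14−6)/6)² = 1.778

Forward pass:
ES_IRB approval = 0; EF_IRB approval = 4
ES_Recruitment = 0; EF_Recruitment = 10
ES_Instrument calibration = 0; EF_Instrument calibration = 5
ES_Pilot data = 0; EF_Pilot data = 5
ES_Data collection = max(EF_Instrument calibration=5, EF_Pilot data=5) = 5; EF_Data collection = 5+11 = 16
ES_Data cleaning = 4; EF_Data cleaning = 4+7 = 11
ES_Analysis = 4; EF_Analysis = 4+6 = 10
ES_Draft manuscript = 5; EF_Draft manuscript = 5+9 = 14
ES_Internal review = max(EF_Instrument calibration=5, EF_Data cleaning=11) = 11; EF_Internal review = 11+10 = 21
ES_Submission = max(EF_Recruitment=10, EF_Data collection=16, EF_Analysis=10, EF_Draft manuscript=14, EF_Internal review=21) = 21; EF_Submission = 21+8 = 29
Expected project duration μ = 29 days. Critical path: IRB approval → Data cleaning → Internal review → Submission.

Variance along critical path = 0.444 + 2.778 + 9.000 + 1.778 = 14.000
σ = √14.000 = 3.742 days

3.74 days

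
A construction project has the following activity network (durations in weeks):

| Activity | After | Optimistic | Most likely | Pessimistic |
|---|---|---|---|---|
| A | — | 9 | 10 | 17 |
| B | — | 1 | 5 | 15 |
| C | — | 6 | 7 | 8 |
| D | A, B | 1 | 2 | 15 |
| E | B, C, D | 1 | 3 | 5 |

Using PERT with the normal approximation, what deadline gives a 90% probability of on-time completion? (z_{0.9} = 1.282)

21.5 weeks

te_A = (9 + 4·10 + 17)/6 = 66/6 = 11; σ²_A = ((17−9)/6)² = 1.778
te_B = (1 + 4·5 + 15)/6 = 36/6 = 6; σ²_B = ((15−1)/6)² = 5.444
te_C = (6 + 4·7 + 8)/6 = 42/6 = 7; σ²_C = ((8−6)/6)² = 0.111
te_D = (1 + 4·2 + 15)/6 = 24/6 = 4; σ²_D = ((15−1)/6)² = 5.444
te_E = (1 + 4·3 + 5)/6 = 18/6 = 3; σ²_E = ((5−1)/6)² = 0.444

Forward pass:
ES_A = 0; EF_A = 11
ES_B = 0; EF_B = 6
ES_C = 0; EF_C = 7
ES_D = max(EF_A=11, EF_B=6) = 11; EF_D = 11+4 = 15
ES_E = max(EF_B=6, EF_C=7, EF_D=15) = 15; EF_E = 15+3 = 18
Expected project duration μ = 18 weeks. Critical path: A → D → E.

Variance along critical path = 1.778 + 5.444 + 0.444 = 7.667; σ = 2.769 weeks.
D = μ + z·σ = 18 + 1.282·2.769 = 21.5 weeks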